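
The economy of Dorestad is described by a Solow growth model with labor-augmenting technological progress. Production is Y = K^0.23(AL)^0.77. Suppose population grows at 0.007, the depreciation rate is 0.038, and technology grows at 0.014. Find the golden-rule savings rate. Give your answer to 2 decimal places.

s_gold = 0.23

Capital per effective worker breaks even when investment replaces (n + g + δ)·k; here n + g + δ = 0.059.
At the golden rule MPK = n+g+δ, and in any Cobb-Douglas steady state s = (n+g+δ)·k/y = MPK·k/y = capital's share 0.23.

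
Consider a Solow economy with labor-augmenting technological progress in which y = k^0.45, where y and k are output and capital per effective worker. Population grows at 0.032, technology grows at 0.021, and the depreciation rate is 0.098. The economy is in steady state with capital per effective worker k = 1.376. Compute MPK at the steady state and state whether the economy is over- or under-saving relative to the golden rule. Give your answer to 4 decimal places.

under-saving; MPK ≈ 0.3775

n + g + δ = 0.032 + 0.021 + 0.098 = 0.151.
MPK = 0.45·k^(0.45−1) = 0.45·1.376^(-0.55) ≈ 0.3775.
MPK > 0.151, so the economy is dynamically efficient (under-saving).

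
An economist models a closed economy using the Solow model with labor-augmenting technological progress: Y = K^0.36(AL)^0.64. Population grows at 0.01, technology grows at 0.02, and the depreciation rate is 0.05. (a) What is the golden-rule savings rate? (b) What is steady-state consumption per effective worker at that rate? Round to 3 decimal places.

Capital per effective worker breaks even when investment replaces (n + g + δ)·k; here n + g + δ = 0.08.
For Cobb-Douglas, s_gold equals capital's share: s_gold = 0.36.
Golden rule sets MPK = n+g+δ: 0.36·k^(0.36−1) = 0.08, so k_gold = (0.36/0.08)^(1/0.64) ≈ 10.4868.
y_gold = 10.4868^0.36 ≈ 2.3304; c_gold = (1−0.36)·y_gold ≈ 1.4915.

(a) s_gold = 0.360; (b) c_gold ≈ 1.491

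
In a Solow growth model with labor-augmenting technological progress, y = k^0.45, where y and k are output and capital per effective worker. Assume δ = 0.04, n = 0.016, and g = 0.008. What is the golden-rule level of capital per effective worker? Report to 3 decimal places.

k_gold ≈ 34.678

The effective depreciation rate is n + g + δ = 0.016 + 0.008 + 0.04 = 0.064.
At the golden rule the marginal product of capital equals n+g+δ: 0.45·k^(0.45−1) = 0.064. Solving, k_gold = (0.45/0.064)^(1/0.55) ≈ 34.6784.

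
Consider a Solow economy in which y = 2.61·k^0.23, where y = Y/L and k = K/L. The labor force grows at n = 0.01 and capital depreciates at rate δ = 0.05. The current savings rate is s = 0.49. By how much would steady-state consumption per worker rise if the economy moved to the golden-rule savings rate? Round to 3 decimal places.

Δc ≈ 0.679

The effective depreciation rate is n + δ = 0.01 + 0.05 = 0.06.
Current steady state (s = 0.49): k* = (0.49·2.61/0.06)^(1/0.77) ≈ 53.1576, y* = 2.61·53.1576^0.23 ≈ 6.5091, c* = (1−0.49)·6.5091 ≈ 3.3196.
At the golden rule the marginal product of capital equals n+δ: 0.23·2.61·k^(0.23−1) = 0.06. Solving, k_gold = (0.23·2.61/0.06)^(1/0.77) ≈ 19.9060.
y_gold = 2.61·19.9060^0.23 ≈ 5.1929, c_gold = y_gold − 0.06·k_gold ≈ 3.9985.
Gain: Δc = 3.9985 − 3.3196 ≈ 0.6789.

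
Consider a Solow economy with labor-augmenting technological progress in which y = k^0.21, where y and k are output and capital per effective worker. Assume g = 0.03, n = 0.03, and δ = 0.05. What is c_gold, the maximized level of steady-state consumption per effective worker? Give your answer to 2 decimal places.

c_gold ≈ 0.94

Capital per effective worker breaks even when investment replaces (n + g + δ)·k; here n + g + δ = 0.11.
At the golden rule the marginal product of capital equals n+g+δ: 0.21·k^(0.21−1) = 0.11. Solving, k_gold = (0.21/0.11)^(1/0.79) ≈ 2.2671.
y_gold = 2.2671^0.21 ≈ 1.1875.
c_gold = y_gold − (n+g+δ)·k_gold = 1.1875 − 0.11·2.2671 ≈ 0.9382.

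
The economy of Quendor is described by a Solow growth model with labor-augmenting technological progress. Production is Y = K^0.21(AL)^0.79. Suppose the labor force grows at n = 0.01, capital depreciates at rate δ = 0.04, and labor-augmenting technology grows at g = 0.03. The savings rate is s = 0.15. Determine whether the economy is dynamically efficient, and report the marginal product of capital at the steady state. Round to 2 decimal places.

The effective depreciation rate is n + g + δ = 0.01 + 0.03 + 0.04 = 0.08.
Steady-state k*: s·k^0.21 = 0.08·k gives k* = (0.15/0.08)^(1/0.79) ≈ 2.2160.
MPK = 0.21·2.2160^(-0.79) ≈ 0.1120.
MPK > n+g+δ = 0.08, so the economy is dynamically efficient (under-saving).

dynamically efficient; MPK ≈ 0.11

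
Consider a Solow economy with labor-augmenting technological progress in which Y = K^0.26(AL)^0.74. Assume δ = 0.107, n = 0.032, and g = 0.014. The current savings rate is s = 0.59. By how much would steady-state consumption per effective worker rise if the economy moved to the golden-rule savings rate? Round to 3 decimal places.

Δc ≈ 0.233

n + g + δ = 0.032 + 0.014 + 0.107 = 0.153.
Current steady state (s = 0.59): k* = (0.59/0.153)^(1/0.74) ≈ 6.1960, y* = 6.1960^0.26 ≈ 1.6068, c* = (1−0.59)·1.6068 ≈ 0.6588.
Setting f'(k) = n+g+δ gives 0.26·k^(0.26−1) = 0.153, hence k_gold = (0.26/0.153)^(1/0.74) ≈ 2.0473.
y_gold = 2.0473^0.26 ≈ 1.2048, c_gold = y_gold − 0.153·k_gold ≈ 0.8915.
Gain: Δc = 0.8915 − 0.6588 ≈ 0.2328.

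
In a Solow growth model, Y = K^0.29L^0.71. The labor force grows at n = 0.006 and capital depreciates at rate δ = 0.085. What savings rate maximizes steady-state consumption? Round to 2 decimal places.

n + δ = 0.006 + 0.085 = 0.091.
At the golden rule MPK = n+δ, and in any Cobb-Douglas steady state s = (n+δ)·k/y = MPK·k/y = capital's share 0.29.

s_gold = 0.29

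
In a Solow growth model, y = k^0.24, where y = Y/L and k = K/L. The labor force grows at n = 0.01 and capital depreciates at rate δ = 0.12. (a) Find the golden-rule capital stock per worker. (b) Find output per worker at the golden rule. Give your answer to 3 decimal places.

(a) k_gold ≈ 2.241; (b) y_gold ≈ 1.214

Capital per worker breaks even when investment replaces (n + δ)·k; here n + δ = 0.13.
At the golden rule the marginal product of capital equals n+δ: 0.24·k^(0.24−1) = 0.13. Solving, k_gold = (0.24/0.13)^(1/0.76) ≈ 2.2405.
y_gold = 2.2405^0.24 ≈ 1.2136.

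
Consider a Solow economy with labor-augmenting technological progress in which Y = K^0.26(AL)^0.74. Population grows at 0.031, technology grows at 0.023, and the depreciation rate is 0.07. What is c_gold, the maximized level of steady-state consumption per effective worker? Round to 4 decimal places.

n + g + δ = 0.031 + 0.023 + 0.07 = 0.124.
At the golden rule the marginal product of capital equals n+g+δ: 0.26·k^(0.26−1) = 0.124. Solving, k_gold = (0.26/0.124)^(1/0.74) ≈ 2.7198.
y_gold = 2.7198^0.26 ≈ 1.2971.
c_gold = y_gold − (n+g+δ)·k_gold = 1.2971 − 0.124·2.7198 ≈ 0.9599.

c_gold ≈ 0.9599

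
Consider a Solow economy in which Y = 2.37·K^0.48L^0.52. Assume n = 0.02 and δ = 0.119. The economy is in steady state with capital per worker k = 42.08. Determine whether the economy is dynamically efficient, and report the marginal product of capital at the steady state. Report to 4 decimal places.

The effective depreciation rate is n + δ = 0.02 + 0.119 = 0.139.
MPK = 0.48·2.37·k^(0.48−1) = 0.48·2.37·42.08^(-0.52) ≈ 0.1627.
MPK > 0.139, so the economy is dynamically efficient (under-saving).

dynamically efficient; MPK ≈ 0.1627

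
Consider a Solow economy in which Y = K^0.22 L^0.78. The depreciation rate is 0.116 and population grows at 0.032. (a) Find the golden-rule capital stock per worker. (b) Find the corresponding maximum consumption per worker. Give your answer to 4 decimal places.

The effective depreciation rate is n + δ = 0.032 + 0.116 = 0.148.
Setting f'(k) = n+δ gives 0.22·k^(0.22−1) = 0.148, hence k_gold = (0.22/0.148)^(1/0.78) ≈ 1.6623.
y_gold = 1.6623^0.22 ≈ 1.1183; c_gold = y_gold − 0.148·k_gold ≈ 0.8723.

(a) k_gold ≈ 1.6623; (b) c_gold ≈ 0.8723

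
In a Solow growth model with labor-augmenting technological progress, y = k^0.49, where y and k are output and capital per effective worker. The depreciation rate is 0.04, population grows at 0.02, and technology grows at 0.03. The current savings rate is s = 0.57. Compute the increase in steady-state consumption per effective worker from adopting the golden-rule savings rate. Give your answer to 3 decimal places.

n + g + δ = 0.02 + 0.03 + 0.04 = 0.09.
Current steady state (s = 0.57): k* = (0.57/0.09)^(1/0.51) ≈ 37.3102, y* = 37.3102^0.49 ≈ 5.8911, c* = (1−0.57)·5.8911 ≈ 2.5332.
At the golden rule the marginal product of capital equals n+g+δ: 0.49·k^(0.49−1) = 0.09. Solving, k_gold = (0.49/0.09)^(1/0.51) ≈ 27.7362.
y_gold = 27.7362^0.49 ≈ 5.0944, c_gold = y_gold − 0.09·k_gold ≈ 2.5981.
Gain: Δc = 2.5981 − 2.5332 ≈ 0.0650.

Δc ≈ 0.065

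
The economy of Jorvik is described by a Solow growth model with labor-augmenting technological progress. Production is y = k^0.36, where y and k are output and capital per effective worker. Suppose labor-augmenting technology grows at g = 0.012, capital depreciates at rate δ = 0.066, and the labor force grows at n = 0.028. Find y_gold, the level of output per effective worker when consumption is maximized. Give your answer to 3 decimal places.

y_gold ≈ 1.989

Break-even investment rate: n + g + δ = 0.028 + 0.012 + 0.066 = 0.106.
At the golden rule the marginal product of capital equals n+g+δ: 0.36·k^(0.36−1) = 0.106. Solving, k_gold = (0.36/0.106)^(1/0.64) ≈ 6.7559.
Output: y_gold = k_gold^0.36 = 6.7559^0.36 ≈ 1.9892.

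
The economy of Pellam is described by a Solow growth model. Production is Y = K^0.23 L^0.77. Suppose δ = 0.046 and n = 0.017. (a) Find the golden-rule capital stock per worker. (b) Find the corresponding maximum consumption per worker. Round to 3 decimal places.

(a) k_gold ≈ 5.375; (b) c_gold ≈ 1.134

The effective depreciation rate is n + δ = 0.017 + 0.046 = 0.063.
Golden rule sets MPK = n+δ: 0.23·k^(0.23−1) = 0.063, so k_gold = (0.23/0.063)^(1/0.77) ≈ 5.3749.
y_gold = 5.3749^0.23 ≈ 1.4723; c_gold = y_gold − 0.063·k_gold ≈ 1.1336.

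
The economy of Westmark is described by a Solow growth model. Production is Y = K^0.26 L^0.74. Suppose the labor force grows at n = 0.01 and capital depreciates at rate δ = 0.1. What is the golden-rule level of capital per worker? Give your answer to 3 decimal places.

Capital per worker breaks even when investment replaces (n + δ)·k; here n + δ = 0.11.
Maximizing c = f(k) − (n+δ)·k gives f'(k) = n+δ, i.e. 0.26·k^(0.26−1) = 0.11, so k_gold = (0.26/0.11)^(1/0.74) ≈ 3.1977.

k_gold ≈ 3.198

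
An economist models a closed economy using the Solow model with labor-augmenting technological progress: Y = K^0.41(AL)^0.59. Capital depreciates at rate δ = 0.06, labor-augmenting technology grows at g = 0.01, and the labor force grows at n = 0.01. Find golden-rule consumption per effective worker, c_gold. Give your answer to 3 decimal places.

Capital per effective worker breaks even when investment replaces (n + g + δ)·k; here n + g + δ = 0.08.
At the golden rule the marginal product of capital equals n+g+δ: 0.41·k^(0.41−1) = 0.08. Solving, k_gold = (0.41/0.08)^(1/0.59) ≈ 15.9541.
y_gold = 15.9541^0.41 ≈ 3.1130.
c_gold = y_gold − (n+g+δ)·k_gold = 3.1130 − 0.08·15.9541 ≈ 1.8367.

c_gold ≈ 1.837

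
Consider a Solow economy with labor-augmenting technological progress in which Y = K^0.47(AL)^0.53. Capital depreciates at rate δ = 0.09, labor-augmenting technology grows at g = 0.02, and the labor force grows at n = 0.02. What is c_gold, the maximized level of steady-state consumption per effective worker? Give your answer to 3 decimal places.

c_gold ≈ 1.657

n + g + δ = 0.02 + 0.02 + 0.09 = 0.13.
Setting f'(k) = n+g+δ gives 0.47·k^(0.47−1) = 0.13, hence k_gold = (0.47/0.13)^(1/0.53) ≈ 11.3011.
y_gold = 11.3011^0.47 ≈ 3.1258.
c_gold = y_gold − (n+g+δ)·k_gold = 3.1258 − 0.13·11.3011 ≈ 1.6567.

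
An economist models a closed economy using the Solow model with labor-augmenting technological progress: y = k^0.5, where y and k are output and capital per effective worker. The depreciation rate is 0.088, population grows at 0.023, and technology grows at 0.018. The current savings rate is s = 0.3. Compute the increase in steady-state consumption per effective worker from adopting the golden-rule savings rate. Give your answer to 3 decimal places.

Δc ≈ 0.310

n + g + δ = 0.023 + 0.018 + 0.088 = 0.129.
Current steady state (s = 0.3): k* = (0.3/0.129)^(1/0.5) ≈ 5.4083, y* = 5.4083^0.5 ≈ 2.3256, c* = (1−0.3)·2.3256 ≈ 1.6279.
Maximizing c = f(k) − (n+g+δ)·k gives f'(k) = n+g+δ, i.e. 0.5·k^(0.5−1) = 0.129, so k_gold = (0.5/0.129)^(1/0.5) ≈ 15.0231.
y_gold = 15.0231^0.5 ≈ 3.8760, c_gold = y_gold − 0.129·k_gold ≈ 1.9380.
Gain: Δc = 1.9380 − 1.6279 ≈ 0.3101.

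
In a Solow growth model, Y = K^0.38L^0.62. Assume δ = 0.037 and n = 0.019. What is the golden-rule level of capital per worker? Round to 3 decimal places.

n + δ = 0.019 + 0.037 = 0.056.
At the golden rule the marginal product of capital equals n+δ: 0.38·k^(0.38−1) = 0.056. Solving, k_gold = (0.38/0.056)^(1/0.62) ≈ 21.9424.

k_gold ≈ 21.942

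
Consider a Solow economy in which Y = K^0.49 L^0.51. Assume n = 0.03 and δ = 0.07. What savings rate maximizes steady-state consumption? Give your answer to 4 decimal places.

The effective depreciation rate is n + δ = 0.03 + 0.07 = 0.1.
At the golden rule MPK = n+δ, and in any Cobb-Douglas steady state s = (n+δ)·k/y = MPK·k/y = capital's share 0.49.

s_gold = 0.4900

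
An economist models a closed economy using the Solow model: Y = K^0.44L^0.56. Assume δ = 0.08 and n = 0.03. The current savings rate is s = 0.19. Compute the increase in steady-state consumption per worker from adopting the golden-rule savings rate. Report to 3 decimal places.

The effective depreciation rate is n + δ = 0.03 + 0.08 = 0.11.
Current steady state (s = 0.19): k* = (0.19/0.11)^(1/0.56) ≈ 2.6537, y* = 2.6537^0.44 ≈ 1.5364, c* = (1−0.19)·1.5364 ≈ 1.2445.
Golden rule sets MPK = n+δ: 0.44·k^(0.44−1) = 0.11, so k_gold = (0.44/0.11)^(1/0.56) ≈ 11.8880.
y_gold = 11.8880^0.44 ≈ 2.9720, c_gold = y_gold − 0.11·k_gold ≈ 1.6643.
Gain: Δc = 1.6643 − 1.2445 ≈ 0.4198.

Δc ≈ 0.420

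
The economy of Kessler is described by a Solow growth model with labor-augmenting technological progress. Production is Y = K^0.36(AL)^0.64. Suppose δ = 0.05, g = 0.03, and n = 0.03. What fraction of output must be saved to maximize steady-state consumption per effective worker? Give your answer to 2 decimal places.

s_gold = 0.36

n + g + δ = 0.03 + 0.03 + 0.05 = 0.11.
At the golden rule MPK = n+g+δ, and in any Cobb-Douglas steady state s = (n+g+δ)·k/y = MPK·k/y = capital's share 0.36.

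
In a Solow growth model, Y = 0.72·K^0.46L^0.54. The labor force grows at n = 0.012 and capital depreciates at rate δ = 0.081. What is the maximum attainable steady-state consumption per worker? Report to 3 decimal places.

c_gold ≈ 1.147

Capital per worker breaks even when investment replaces (n + δ)·k; here n + δ = 0.093.
Maximizing c = f(k) − (n+δ)·k gives f'(k) = n+δ, i.e. 0.46·0.72·k^(0.46−1) = 0.093, so k_gold = (0.46·0.72/0.093)^(1/0.54) ≈ 10.5074.
y_gold = 0.72·10.5074^0.46 ≈ 2.1243.
c_gold = y_gold − (n+δ)·k_gold = 2.1243 − 0.093·10.5074 ≈ 1.1471.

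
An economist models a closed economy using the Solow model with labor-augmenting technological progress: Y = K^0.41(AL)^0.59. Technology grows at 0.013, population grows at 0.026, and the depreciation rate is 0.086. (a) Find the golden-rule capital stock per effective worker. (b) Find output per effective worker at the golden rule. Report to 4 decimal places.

Capital per effective worker breaks even when investment replaces (n + g + δ)·k; here n + g + δ = 0.125.
Maximizing c = f(k) − (n+g+δ)·k gives f'(k) = n+g+δ, i.e. 0.41·k^(0.41−1) = 0.125, so k_gold = (0.41/0.125)^(1/0.59) ≈ 7.4879.
y_gold = 7.4879^0.41 ≈ 2.2829.

(a) k_gold ≈ 7.4879; (b) y_gold ≈ 2.2829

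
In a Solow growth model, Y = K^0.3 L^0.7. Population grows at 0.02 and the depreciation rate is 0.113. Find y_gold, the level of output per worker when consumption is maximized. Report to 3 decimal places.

Break-even investment rate: n + δ = 0.02 + 0.113 = 0.133.
Maximizing c = f(k) − (n+δ)·k gives f'(k) = n+δ, i.e. 0.3·k^(0.3−1) = 0.133, so k_gold = (0.3/0.133)^(1/0.7) ≈ 3.1965.
Output: y_gold = k_gold^0.3 = 3.1965^0.3 ≈ 1.4171.

y_gold ≈ 1.417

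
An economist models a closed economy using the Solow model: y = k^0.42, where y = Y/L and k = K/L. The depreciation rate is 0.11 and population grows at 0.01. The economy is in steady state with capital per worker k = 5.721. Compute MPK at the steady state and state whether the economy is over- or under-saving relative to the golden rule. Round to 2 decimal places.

under-saving; MPK ≈ 0.15

Break-even investment rate: n + δ = 0.01 + 0.11 = 0.12.
MPK = 0.42·k^(0.42−1) = 0.42·5.721^(-0.58) ≈ 0.1527.
MPK > 0.12, so the economy is dynamically efficient (under-saving).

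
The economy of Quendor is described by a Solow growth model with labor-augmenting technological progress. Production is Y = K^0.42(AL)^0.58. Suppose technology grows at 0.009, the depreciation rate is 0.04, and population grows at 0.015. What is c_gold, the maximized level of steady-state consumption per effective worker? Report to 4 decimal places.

Break-even investment rate: n + g + δ = 0.015 + 0.009 + 0.04 = 0.064.
At the golden rule the marginal product of capital equals n+g+δ: 0.42·k^(0.42−1) = 0.064. Solving, k_gold = (0.42/0.064)^(1/0.58) ≈ 25.6295.
y_gold = 25.6295^0.42 ≈ 3.9054.
c_gold = y_gold − (n+g+δ)·k_gold = 3.9054 − 0.064·25.6295 ≈ 2.2652.

c_gold ≈ 2.2652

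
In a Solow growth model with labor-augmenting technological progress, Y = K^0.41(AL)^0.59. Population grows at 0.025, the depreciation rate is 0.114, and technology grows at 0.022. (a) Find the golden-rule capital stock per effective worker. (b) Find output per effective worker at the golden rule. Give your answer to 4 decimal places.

The effective depreciation rate is n + g + δ = 0.025 + 0.022 + 0.114 = 0.161.
Golden rule sets MPK = n+g+δ: 0.41·k^(0.41−1) = 0.161, so k_gold = (0.41/0.161)^(1/0.59) ≈ 4.8760.
y_gold = 4.8760^0.41 ≈ 1.9147.

(a) k_gold ≈ 4.8760; (b) y_gold ≈ 1.9147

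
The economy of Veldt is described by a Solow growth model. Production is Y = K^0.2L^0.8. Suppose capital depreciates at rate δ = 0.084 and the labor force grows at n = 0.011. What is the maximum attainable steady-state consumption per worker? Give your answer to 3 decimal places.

c_gold ≈ 0.964

Break-even investment rate: n + δ = 0.011 + 0.084 = 0.095.
Golden rule sets MPK = n+δ: 0.2·k^(0.2−1) = 0.095, so k_gold = (0.2/0.095)^(1/0.8) ≈ 2.5359.
y_gold = 2.5359^0.2 ≈ 1.2046.
c_gold = y_gold − (n+δ)·k_gold = 1.2046 − 0.095·2.5359 ≈ 0.9636.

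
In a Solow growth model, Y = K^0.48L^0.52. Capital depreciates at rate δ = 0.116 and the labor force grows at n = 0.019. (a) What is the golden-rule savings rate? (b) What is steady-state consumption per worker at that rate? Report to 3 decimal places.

The effective depreciation rate is n + δ = 0.019 + 0.116 = 0.135.
For Cobb-Douglas, s_gold equals capital's share: s_gold = 0.48.
Setting f'(k) = n+δ gives 0.48·k^(0.48−1) = 0.135, hence k_gold = (0.48/0.135)^(1/0.52) ≈ 11.4667.
y_gold = 11.4667^0.48 ≈ 3.2250; c_gold = (1−0.48)·y_gold ≈ 1.6770.

(a) s_gold = 0.480; (b) c_gold ≈ 1.677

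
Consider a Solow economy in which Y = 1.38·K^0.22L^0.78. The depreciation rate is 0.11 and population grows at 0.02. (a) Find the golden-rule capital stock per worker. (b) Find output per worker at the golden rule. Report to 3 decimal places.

(a) k_gold ≈ 2.967; (b) y_gold ≈ 1.753

Capital per worker breaks even when investment replaces (n + δ)·k; here n + δ = 0.13.
Setting f'(k) = n+δ gives 0.22·1.38·k^(0.22−1) = 0.13, hence k_gold = (0.22·1.38/0.13)^(1/0.78) ≈ 2.9666.
y_gold = 1.38·2.9666^0.22 ≈ 1.7530.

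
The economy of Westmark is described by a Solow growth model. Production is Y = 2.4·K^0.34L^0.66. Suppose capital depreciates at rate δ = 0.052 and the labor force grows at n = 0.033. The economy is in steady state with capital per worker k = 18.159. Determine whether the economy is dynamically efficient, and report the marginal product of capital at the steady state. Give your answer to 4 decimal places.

dynamically efficient; MPK ≈ 0.1204

n + δ = 0.033 + 0.052 = 0.085.
MPK = 0.34·2.4·k^(0.34−1) = 0.34·2.4·18.159^(-0.66) ≈ 0.1204.
MPK > 0.085, so the economy is dynamically efficient (under-saving).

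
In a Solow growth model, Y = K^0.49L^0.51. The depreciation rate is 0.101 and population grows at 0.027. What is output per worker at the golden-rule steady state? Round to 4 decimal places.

Break-even investment rate: n + δ = 0.027 + 0.101 = 0.128.
Golden rule sets MPK = n+δ: 0.49·k^(0.49−1) = 0.128, so k_gold = (0.49/0.128)^(1/0.51) ≈ 13.9030.
Output: y_gold = k_gold^0.49 = 13.9030^0.49 ≈ 3.6318.

y_gold ≈ 3.6318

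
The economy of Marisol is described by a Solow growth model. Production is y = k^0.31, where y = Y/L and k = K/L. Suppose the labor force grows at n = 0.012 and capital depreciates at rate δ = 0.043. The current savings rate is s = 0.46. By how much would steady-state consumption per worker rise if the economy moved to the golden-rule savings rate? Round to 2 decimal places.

Break-even investment rate: n + δ = 0.012 + 0.043 = 0.055.
Current steady state (s = 0.46): k* = (0.46/0.055)^(1/0.69) ≈ 21.7172, y* = 21.7172^0.31 ≈ 2.5966, c* = (1−0.46)·2.5966 ≈ 1.4022.
At the golden rule the marginal product of capital equals n+δ: 0.31·k^(0.31−1) = 0.055. Solving, k_gold = (0.31/0.055)^(1/0.69) ≈ 12.2576.
y_gold = 12.2576^0.31 ≈ 2.1747, c_gold = y_gold − 0.055·k_gold ≈ 1.5006.
Gain: Δc = 1.5006 − 1.4022 ≈ 0.0984.

Δc ≈ 0.10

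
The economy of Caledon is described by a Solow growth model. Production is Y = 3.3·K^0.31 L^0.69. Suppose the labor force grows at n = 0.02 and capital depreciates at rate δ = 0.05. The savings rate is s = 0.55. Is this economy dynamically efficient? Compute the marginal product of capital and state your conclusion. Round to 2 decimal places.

dynamically inefficient; MPK ≈ 0.04

n + δ = 0.02 + 0.05 = 0.07.
Steady-state k*: s·A·k^0.31 = 0.07·k gives k* = (0.55·3.3/0.07)^(1/0.69) ≈ 111.9321.
MPK = 0.31·3.3·111.9321^(-0.69) ≈ 0.0395.
MPK < n+δ = 0.07, so the economy is dynamically inefficient (over-saving).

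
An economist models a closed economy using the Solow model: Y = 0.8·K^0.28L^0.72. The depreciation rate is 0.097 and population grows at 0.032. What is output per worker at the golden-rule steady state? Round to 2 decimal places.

Capital per worker breaks even when investment replaces (n + δ)·k; here n + δ = 0.129.
At the golden rule the marginal product of capital equals n+δ: 0.28·0.8·k^(0.28−1) = 0.129. Solving, k_gold = (0.28·0.8/0.129)^(1/0.72) ≈ 2.1521.
Output: y_gold = 0.8·k_gold^0.28 = 0.8·2.1521^0.28 ≈ 0.9915.

y_gold ≈ 0.99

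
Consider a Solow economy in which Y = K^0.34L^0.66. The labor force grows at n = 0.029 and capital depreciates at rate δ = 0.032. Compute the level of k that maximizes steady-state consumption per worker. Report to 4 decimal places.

k_gold ≈ 13.5061

Break-even investment rate: n + δ = 0.029 + 0.032 = 0.061.
Golden rule sets MPK = n+δ: 0.34·k^(0.34−1) = 0.061, so k_gold = (0.34/0.061)^(1/0.66) ≈ 13.5061.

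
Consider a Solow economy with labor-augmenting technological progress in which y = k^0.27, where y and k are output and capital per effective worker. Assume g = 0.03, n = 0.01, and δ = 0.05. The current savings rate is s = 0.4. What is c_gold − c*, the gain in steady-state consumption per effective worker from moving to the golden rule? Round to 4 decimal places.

Capital per effective worker breaks even when investment replaces (n + g + δ)·k; here n + g + δ = 0.09.
Current steady state (s = 0.4): k* = (0.4/0.09)^(1/0.73) ≈ 7.7165, y* = 7.7165^0.27 ≈ 1.7362, c* = (1−0.4)·1.7362 ≈ 1.0417.
Setting f'(k) = n+g+δ gives 0.27·k^(0.27−1) = 0.09, hence k_gold = (0.27/0.09)^(1/0.73) ≈ 4.5039.
y_gold = 4.5039^0.27 ≈ 1.5013, c_gold = y_gold − 0.09·k_gold ≈ 1.0960.
Gain: Δc = 1.0960 − 1.0417 ≈ 0.0542.

Δc ≈ 0.0542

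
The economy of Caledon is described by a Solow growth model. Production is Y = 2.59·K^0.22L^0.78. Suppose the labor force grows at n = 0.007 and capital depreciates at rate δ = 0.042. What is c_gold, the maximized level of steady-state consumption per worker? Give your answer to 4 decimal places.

c_gold ≈ 4.0358

The effective depreciation rate is n + δ = 0.007 + 0.042 = 0.049.
Setting f'(k) = n+δ gives 0.22·2.59·k^(0.22−1) = 0.049, hence k_gold = (0.22·2.59/0.049)^(1/0.78) ≈ 23.2305.
y_gold = 2.59·23.2305^0.22 ≈ 5.1741.
c_gold = y_gold − (n+δ)·k_gold = 5.1741 − 0.049·23.2305 ≈ 4.0358.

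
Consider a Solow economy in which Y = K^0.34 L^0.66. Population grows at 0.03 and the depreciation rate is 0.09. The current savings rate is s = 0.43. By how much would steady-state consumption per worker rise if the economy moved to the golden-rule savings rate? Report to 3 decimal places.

Δc ≈ 0.029

Break-even investment rate: n + δ = 0.03 + 0.09 = 0.12.
Current steady state (s = 0.43): k* = (0.43/0.12)^(1/0.66) ≈ 6.9156, y* = 6.9156^0.34 ≈ 1.9299, c* = (1−0.43)·1.9299 ≈ 1.1001.
Golden rule sets MPK = n+δ: 0.34·k^(0.34−1) = 0.12, so k_gold = (0.34/0.12)^(1/0.66) ≈ 4.8451.
y_gold = 4.8451^0.34 ≈ 1.7100, c_gold = y_gold − 0.12·k_gold ≈ 1.1286.
Gain: Δc = 1.1286 − 1.1001 ≈ 0.0286.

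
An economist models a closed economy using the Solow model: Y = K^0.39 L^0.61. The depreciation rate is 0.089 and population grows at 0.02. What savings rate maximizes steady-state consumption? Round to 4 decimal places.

s_gold = 0.3900

The effective depreciation rate is n + δ = 0.02 + 0.089 = 0.109.
At the golden rule MPK = n+δ, and in any Cobb-Douglas steady state s = (n+δ)·k/y = MPK·k/y = capital's share 0.39.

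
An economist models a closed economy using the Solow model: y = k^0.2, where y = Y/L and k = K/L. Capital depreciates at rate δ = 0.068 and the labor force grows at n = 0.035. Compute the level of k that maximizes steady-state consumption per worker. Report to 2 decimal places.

The effective depreciation rate is n + δ = 0.035 + 0.068 = 0.103.
Maximizing c = f(k) − (n+δ)·k gives f'(k) = n+δ, i.e. 0.2·k^(0.2−1) = 0.103, so k_gold = (0.2/0.103)^(1/0.8) ≈ 2.2921.

k_gold ≈ 2.29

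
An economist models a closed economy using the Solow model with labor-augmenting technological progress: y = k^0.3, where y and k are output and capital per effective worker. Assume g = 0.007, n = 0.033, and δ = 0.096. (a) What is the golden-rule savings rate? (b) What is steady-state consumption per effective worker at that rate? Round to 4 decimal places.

(a) s_gold = 0.3000; (b) c_gold ≈ 0.9825

Break-even investment rate: n + g + δ = 0.033 + 0.007 + 0.096 = 0.136.
For Cobb-Douglas, s_gold equals capital's share: s_gold = 0.3.
Maximizing c = f(k) − (n+g+δ)·k gives f'(k) = n+g+δ, i.e. 0.3·k^(0.3−1) = 0.136, so k_gold = (0.3/0.136)^(1/0.7) ≈ 3.0962.
y_gold = 3.0962^0.3 ≈ 1.4036; c_gold = (1−0.3)·y_gold ≈ 0.9825.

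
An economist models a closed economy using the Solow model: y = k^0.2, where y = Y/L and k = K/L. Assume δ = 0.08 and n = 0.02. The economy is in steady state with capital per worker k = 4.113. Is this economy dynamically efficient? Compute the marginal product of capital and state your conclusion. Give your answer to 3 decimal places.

dynamically inefficient; MPK ≈ 0.065

The effective depreciation rate is n + δ = 0.02 + 0.08 = 0.1.
MPK = 0.2·k^(0.2−1) = 0.2·4.113^(-0.8) ≈ 0.0645.
MPK < 0.1, so the economy is dynamically inefficient (over-saving).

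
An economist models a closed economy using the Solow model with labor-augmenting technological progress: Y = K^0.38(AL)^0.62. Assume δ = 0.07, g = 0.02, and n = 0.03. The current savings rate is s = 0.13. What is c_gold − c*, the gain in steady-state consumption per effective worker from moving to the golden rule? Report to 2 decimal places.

Break-even investment rate: n + g + δ = 0.03 + 0.02 + 0.07 = 0.12.
Current steady state (s = 0.13): k* = (0.13/0.12)^(1/0.62) ≈ 1.1378, y* = 1.1378^0.38 ≈ 1.0503, c* = (1−0.13)·1.0503 ≈ 0.9137.
Setting f'(k) = n+g+δ gives 0.38·k^(0.38−1) = 0.12, hence k_gold = (0.38/0.12)^(1/0.62) ≈ 6.4183.
y_gold = 6.4183^0.38 ≈ 2.0268, c_gold = y_gold − 0.12·k_gold ≈ 1.2566.
Gain: Δc = 1.2566 − 0.9137 ≈ 0.3429.

Δc ≈ 0.34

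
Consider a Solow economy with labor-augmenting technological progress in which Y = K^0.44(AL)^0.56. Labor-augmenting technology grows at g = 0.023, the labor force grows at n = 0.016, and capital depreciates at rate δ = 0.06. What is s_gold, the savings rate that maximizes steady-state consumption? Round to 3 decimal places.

n + g + δ = 0.016 + 0.023 + 0.06 = 0.099.
At the golden rule MPK = n+g+δ, and in any Cobb-Douglas steady state s = (n+g+δ)·k/y = MPK·k/y = capital's share 0.44.

s_gold = 0.440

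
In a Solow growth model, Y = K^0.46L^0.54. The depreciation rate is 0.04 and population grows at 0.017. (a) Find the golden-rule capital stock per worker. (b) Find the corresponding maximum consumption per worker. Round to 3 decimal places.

(a) k_gold ≈ 47.798; (b) c_gold ≈ 3.198

Capital per worker breaks even when investment replaces (n + δ)·k; here n + δ = 0.057.
Golden rule sets MPK = n+δ: 0.46·k^(0.46−1) = 0.057, so k_gold = (0.46/0.057)^(1/0.54) ≈ 47.7984.
y_gold = 47.7984^0.46 ≈ 5.9228; c_gold = y_gold − 0.057·k_gold ≈ 3.1983.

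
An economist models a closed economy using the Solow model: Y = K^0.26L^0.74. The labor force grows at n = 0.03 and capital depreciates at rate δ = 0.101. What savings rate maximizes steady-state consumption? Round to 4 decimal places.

Break-even investment rate: n + δ = 0.03 + 0.101 = 0.131.
At the golden rule MPK = n+δ, and in any Cobb-Douglas steady state s = (n+δ)·k/y = MPK·k/y = capital's share 0.26.

s_gold = 0.2600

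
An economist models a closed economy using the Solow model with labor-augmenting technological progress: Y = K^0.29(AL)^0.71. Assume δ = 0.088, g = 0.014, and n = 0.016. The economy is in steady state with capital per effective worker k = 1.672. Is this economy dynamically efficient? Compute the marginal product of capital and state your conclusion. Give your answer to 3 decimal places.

dynamically efficient; MPK ≈ 0.201

Break-even investment rate: n + g + δ = 0.016 + 0.014 + 0.088 = 0.118.
MPK = 0.29·k^(0.29−1) = 0.29·1.672^(-0.71) ≈ 0.2013.
MPK > 0.118, so the economy is dynamically efficient (under-saving).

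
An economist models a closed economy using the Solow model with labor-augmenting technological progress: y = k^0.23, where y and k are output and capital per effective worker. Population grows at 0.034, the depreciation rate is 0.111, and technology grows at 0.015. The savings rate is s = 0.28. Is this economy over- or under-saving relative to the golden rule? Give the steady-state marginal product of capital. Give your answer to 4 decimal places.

The effective depreciation rate is n + g + δ = 0.034 + 0.015 + 0.111 = 0.16.
Steady-state k*: s·k^0.23 = 0.16·k gives k* = (0.28/0.16)^(1/0.77) ≈ 2.0684.
MPK = 0.23·2.0684^(-0.77) ≈ 0.1314.
MPK < n+g+δ = 0.16, so the economy is dynamically inefficient (over-saving).

over-saving; MPK ≈ 0.1314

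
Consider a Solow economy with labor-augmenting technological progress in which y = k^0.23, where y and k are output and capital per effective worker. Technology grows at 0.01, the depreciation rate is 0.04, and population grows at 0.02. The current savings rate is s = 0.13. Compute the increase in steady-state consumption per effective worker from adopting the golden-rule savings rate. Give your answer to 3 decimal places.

Break-even investment rate: n + g + δ = 0.02 + 0.01 + 0.04 = 0.07.
Current steady state (s = 0.13): k* = (0.13/0.07)^(1/0.77) ≈ 2.2343, y* = 2.2343^0.23 ≈ 1.2031, c* = (1−0.13)·1.2031 ≈ 1.0467.
Setting f'(k) = n+g+δ gives 0.23·k^(0.23−1) = 0.07, hence k_gold = (0.23/0.07)^(1/0.77) ≈ 4.6876.
y_gold = 4.6876^0.23 ≈ 1.4267, c_gold = y_gold − 0.07·k_gold ≈ 1.0985.
Gain: Δc = 1.0985 − 1.0467 ≈ 0.0518.

Δc ≈ 0.052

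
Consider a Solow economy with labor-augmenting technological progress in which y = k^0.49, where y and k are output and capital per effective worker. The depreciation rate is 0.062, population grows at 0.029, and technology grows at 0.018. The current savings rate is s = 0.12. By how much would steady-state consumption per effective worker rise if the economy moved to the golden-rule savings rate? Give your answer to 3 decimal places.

Capital per effective worker breaks even when investment replaces (n + g + δ)·k; here n + g + δ = 0.109.
Current steady state (s = 0.12): k* = (0.12/0.109)^(1/0.51) ≈ 1.2075, y* = 1.2075^0.49 ≈ 1.0968, c* = (1−0.12)·1.0968 ≈ 0.9652.
Setting f'(k) = n+g+δ gives 0.49·k^(0.49−1) = 0.109, hence k_gold = (0.49/0.109)^(1/0.51) ≈ 19.0520.
y_gold = 19.0520^0.49 ≈ 4.2381, c_gold = y_gold − 0.109·k_gold ≈ 2.1614.
Gain: Δc = 2.1614 − 0.9652 ≈ 1.1963.

Δc ≈ 1.196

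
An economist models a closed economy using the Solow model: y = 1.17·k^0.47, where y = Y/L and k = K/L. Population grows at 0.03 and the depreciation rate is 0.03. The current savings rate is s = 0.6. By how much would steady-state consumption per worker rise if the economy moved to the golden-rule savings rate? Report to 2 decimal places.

Δc ≈ 0.28

The effective depreciation rate is n + δ = 0.03 + 0.03 = 0.06.
Current steady state (s = 0.6): k* = (0.6·1.17/0.06)^(1/0.53) ≈ 103.6203, y* = 1.17·103.6203^0.47 ≈ 10.3620, c* = (1−0.6)·10.3620 ≈ 4.1448.
At the golden rule the marginal product of capital equals n+δ: 0.47·1.17·k^(0.47−1) = 0.06. Solving, k_gold = (0.47·1.17/0.06)^(1/0.53) ≈ 65.3649.
y_gold = 1.17·65.3649^0.47 ≈ 8.3444, c_gold = y_gold − 0.06·k_gold ≈ 4.4226.
Gain: Δc = 4.4226 − 4.1448 ≈ 0.2777.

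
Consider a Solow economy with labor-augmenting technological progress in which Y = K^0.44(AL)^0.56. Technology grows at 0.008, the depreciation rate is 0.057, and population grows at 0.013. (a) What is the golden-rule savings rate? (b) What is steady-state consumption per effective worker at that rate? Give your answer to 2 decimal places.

n + g + δ = 0.013 + 0.008 + 0.057 = 0.078.
For Cobb-Douglas, s_gold equals capital's share: s_gold = 0.44.
Golden rule sets MPK = n+g+δ: 0.44·k^(0.44−1) = 0.078, so k_gold = (0.44/0.078)^(1/0.56) ≈ 21.9640.
y_gold = 21.9640^0.44 ≈ 3.8936; c_gold = (1−0.44)·y_gold ≈ 2.1804.

(a) s_gold = 0.44; (b) c_gold ≈ 2.18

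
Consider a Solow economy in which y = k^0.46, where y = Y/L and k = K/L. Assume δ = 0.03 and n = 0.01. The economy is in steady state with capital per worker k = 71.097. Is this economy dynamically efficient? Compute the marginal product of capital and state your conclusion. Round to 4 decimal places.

n + δ = 0.01 + 0.03 = 0.04.
MPK = 0.46·k^(0.46−1) = 0.46·71.097^(-0.54) ≈ 0.0460.
MPK > 0.04, so the economy is dynamically efficient (under-saving).

dynamically efficient; MPK ≈ 0.0460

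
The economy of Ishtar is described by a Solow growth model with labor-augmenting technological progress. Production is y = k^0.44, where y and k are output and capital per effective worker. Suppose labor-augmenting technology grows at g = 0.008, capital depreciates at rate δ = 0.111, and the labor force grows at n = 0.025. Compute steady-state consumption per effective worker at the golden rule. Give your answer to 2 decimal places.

c_gold ≈ 1.35

Break-even investment rate: n + g + δ = 0.025 + 0.008 + 0.111 = 0.144.
At the golden rule the marginal product of capital equals n+g+δ: 0.44·k^(0.44−1) = 0.144. Solving, k_gold = (0.44/0.144)^(1/0.56) ≈ 7.3491.
y_gold = 7.3491^0.44 ≈ 2.4052.
c_gold = y_gold − (n+g+δ)·k_gold = 2.4052 − 0.144·7.3491 ≈ 1.3469.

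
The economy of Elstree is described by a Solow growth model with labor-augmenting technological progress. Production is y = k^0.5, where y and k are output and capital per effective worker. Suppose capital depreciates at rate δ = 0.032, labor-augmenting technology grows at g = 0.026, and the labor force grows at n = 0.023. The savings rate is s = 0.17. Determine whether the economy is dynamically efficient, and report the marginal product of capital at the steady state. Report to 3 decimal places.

Capital per effective worker breaks even when investment replaces (n + g + δ)·k; here n + g + δ = 0.081.
Steady-state k*: s·k^0.5 = 0.081·k gives k* = (0.17/0.081)^(1/0.5) ≈ 4.4048.
MPK = 0.5·4.4048^(-0.5) ≈ 0.2382.
MPK > n+g+δ = 0.081, so the economy is dynamically efficient (under-saving).

dynamically efficient; MPK ≈ 0.238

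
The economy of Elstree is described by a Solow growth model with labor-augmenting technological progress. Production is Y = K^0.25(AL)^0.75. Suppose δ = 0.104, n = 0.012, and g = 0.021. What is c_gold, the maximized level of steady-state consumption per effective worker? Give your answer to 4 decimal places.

The effective depreciation rate is n + g + δ = 0.012 + 0.021 + 0.104 = 0.137.
Setting f'(k) = n+g+δ gives 0.25·k^(0.25−1) = 0.137, hence k_gold = (0.25/0.137)^(1/0.75) ≈ 2.2299.
y_gold = 2.2299^0.25 ≈ 1.2220.
c_gold = y_gold − (n+g+δ)·k_gold = 1.2220 − 0.137·2.2299 ≈ 0.9165.

c_gold ≈ 0.9165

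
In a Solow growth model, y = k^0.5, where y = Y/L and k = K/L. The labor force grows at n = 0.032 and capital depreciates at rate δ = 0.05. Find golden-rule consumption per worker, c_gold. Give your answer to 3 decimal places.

n + δ = 0.032 + 0.05 = 0.082.
Golden rule sets MPK = n+δ: 0.5·k^(0.5−1) = 0.082, so k_gold = (0.5/0.082)^(1/0.5) ≈ 37.1802.
y_gold = 37.1802^0.5 ≈ 6.0976.
c_gold = y_gold − (n+δ)·k_gold = 6.0976 − 0.082·37.1802 ≈ 3.0488.

c_gold ≈ 3.049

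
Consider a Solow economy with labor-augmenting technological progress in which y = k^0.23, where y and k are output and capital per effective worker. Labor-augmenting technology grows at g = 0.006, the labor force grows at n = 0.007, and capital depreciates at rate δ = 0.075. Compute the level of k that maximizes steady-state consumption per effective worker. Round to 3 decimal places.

k_gold ≈ 3.482

Break-even investment rate: n + g + δ = 0.007 + 0.006 + 0.075 = 0.088.
Setting f'(k) = n+g+δ gives 0.23·k^(0.23−1) = 0.088, hence k_gold = (0.23/0.088)^(1/0.77) ≈ 3.4824.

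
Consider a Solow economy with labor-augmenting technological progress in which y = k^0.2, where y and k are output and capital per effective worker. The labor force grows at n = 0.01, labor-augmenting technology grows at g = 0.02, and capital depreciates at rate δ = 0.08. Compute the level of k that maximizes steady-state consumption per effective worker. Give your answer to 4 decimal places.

k_gold ≈ 2.1113

n + g + δ = 0.01 + 0.02 + 0.08 = 0.11.
Golden rule sets MPK = n+g+δ: 0.2·k^(0.2−1) = 0.11, so k_gold = (0.2/0.11)^(1/0.8) ≈ 2.1113.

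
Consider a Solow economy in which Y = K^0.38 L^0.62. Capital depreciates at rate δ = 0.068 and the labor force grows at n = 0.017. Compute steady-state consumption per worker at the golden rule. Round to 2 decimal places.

c_gold ≈ 1.55

Capital per worker breaks even when investment replaces (n + δ)·k; here n + δ = 0.085.
At the golden rule the marginal product of capital equals n+δ: 0.38·k^(0.38−1) = 0.085. Solving, k_gold = (0.38/0.085)^(1/0.62) ≈ 11.1937.
y_gold = 11.1937^0.38 ≈ 2.5039.
c_gold = y_gold − (n+δ)·k_gold = 2.5039 − 0.085·11.1937 ≈ 1.5524.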